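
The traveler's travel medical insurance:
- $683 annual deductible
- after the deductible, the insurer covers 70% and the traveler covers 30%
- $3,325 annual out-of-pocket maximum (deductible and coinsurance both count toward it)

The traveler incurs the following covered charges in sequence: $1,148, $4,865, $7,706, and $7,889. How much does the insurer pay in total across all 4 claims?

Bill 1, $1,148: deductible takes $683, $465 remains; traveler's 30% is $139.50. Traveler owes $822.50 (running OOP $822.50). Insurer: $1,148 − $822.50 = $325.50.
Bill 2, $4,865: 30% coinsurance on $4,865 = $1,459.50. Traveler pays $1,459.50; OOP now $2,282. Plan pays $4,865 − $1,459.50 = $3,405.50.
Bill 3, $7,706: 30% coinsurance on $7,706 = $2,311.80. Adding that to $2,282 gives $4,593.80, past the $3,325 cap; traveler pays only $3,325 − $2,282 = $1,043. Insurer: $7,706 − $1,043 = $6,663.
Bill 4, $7,889: 30% coinsurance on $7,889 = $2,366.70. OOP would hit $5,691.70 > $3,325, so the cap limits the traveler to $3,325 − $3,325 = $0. Plan pays $7,889 − $0 = $7,889.
Insurer total = bills − traveler's total = $21,608 − $3,325 = $18,283.

$18,283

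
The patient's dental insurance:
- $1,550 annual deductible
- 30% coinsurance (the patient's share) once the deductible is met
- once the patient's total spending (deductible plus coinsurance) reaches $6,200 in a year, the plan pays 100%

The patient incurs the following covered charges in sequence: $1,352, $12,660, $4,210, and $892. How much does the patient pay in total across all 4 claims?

Claim 1 ($1,352): fully absorbed by the deductible. Cost to patient: $1,352. OOP to date $1,352.
Claim 2 ($12,660): $198 to deductible, leaving $12,462; patient's 30% is $3,738.60. Patient owes $3,936.60 (running OOP $5,288.60).
Claim 3 ($4,210): deductible already satisfied, so patient's share is 30% × $4,210 = $1,263. That would push OOP to $6,551.60, over the $6,200 cap, so patient pays $6,200 − $5,288.60 = $911.40.
Claim 4 ($892): 30% coinsurance on $892 = $267.60. Adding that to $6,200 gives $6,467.60, past the $6,200 cap; patient pays only $6,200 − $6,200 = $0.
Total paid by the patient: $1,352 + $3,936.60 + $911.40 + $0 = $6,200.

$6,200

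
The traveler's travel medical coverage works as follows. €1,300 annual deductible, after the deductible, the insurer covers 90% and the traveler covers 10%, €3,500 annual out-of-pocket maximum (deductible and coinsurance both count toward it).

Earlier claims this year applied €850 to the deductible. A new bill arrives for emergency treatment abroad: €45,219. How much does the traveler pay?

€850 of the €1,300 deductible is already met, leaving €450.
That leaves €45,219 − €450 = €44,769 for coinsurance.
Coinsurance: €44,769 × 10% = €4,476.90.
Traveler responsibility before any cap: €450 + €4,476.90 = €4,926.90.
Year-to-date out-of-pocket would reach €850 + €4,926.90 = €5,776.90, above the €3,500 maximum, so the traveler pays only €3,500 − €850 = €2,650.

€2,650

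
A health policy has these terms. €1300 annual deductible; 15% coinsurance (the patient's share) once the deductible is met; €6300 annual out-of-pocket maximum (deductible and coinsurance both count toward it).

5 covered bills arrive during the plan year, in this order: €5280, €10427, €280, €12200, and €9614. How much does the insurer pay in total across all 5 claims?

Bill 1, €5280: €1300 to deductible, leaving €3980; 15% of €3980 = €597. Patient pays €1897; OOP now €1897. Plan pays €5280 − €1897 = €3383.
Bill 2, €10427: 15% coinsurance on €10427 = €1564.05. Patient owes €1564.05 (running OOP €3461.05). Plan pays €10427 − €1564.05 = €8862.95.
Bill 3, €280: 15% coinsurance on €280 = €42. Cost to patient: €42. OOP to date €3503.05. Insurer: €280 − €42 = €238.
Bill 4, €12200: deductible met; 15% of €12200 = €1830. Patient pays €1830; OOP now €5333.05. Plan pays €12200 − €1830 = €10370.
Bill 5, €9614: deductible met; 15% of €9614 = €1442.10. That would push OOP to €6775.15, over the €6300 cap, so patient pays €6300 − €5333.05 = €966.95. Insurer: €9614 − €966.95 = €8647.05.
Insurer total: €3383 + €8862.95 + €238 + €10370 + €8647.05 = €31501.

€31501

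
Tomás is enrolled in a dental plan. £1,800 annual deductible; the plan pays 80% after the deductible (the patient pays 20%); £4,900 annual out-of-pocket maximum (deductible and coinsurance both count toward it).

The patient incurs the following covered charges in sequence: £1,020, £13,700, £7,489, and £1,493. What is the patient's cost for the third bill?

£516

Claim 1 (£1,020): fully absorbed by the deductible. Patient pays £1,020; OOP now £1,020.
Claim 2 (£13,700): £780 to deductible, leaving £12,920; patient's 20% is £2,584. Patient pays £3,364; OOP now £4,384.
Claim 3 (£7,489): 20% coinsurance on £7,489 = £1,497.80. Adding that to £4,384 gives £5,881.80, past the £4,900 cap; patient pays only £4,900 − £4,384 = £516.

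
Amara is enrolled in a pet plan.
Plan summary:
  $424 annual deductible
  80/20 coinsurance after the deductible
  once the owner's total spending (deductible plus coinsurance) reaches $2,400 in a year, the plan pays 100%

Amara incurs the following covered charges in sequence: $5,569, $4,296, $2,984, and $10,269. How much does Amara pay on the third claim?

$87.80

Claim 1 ($5,569): $424 to deductible, leaving $5,145; owner's 20% is $1,029. Owner pays $1,453; OOP now $1,453.
Claim 2 ($4,296): deductible met; 20% of $4,296 = $859.20. Cost to owner: $859.20. OOP to date $2,312.20.
Claim 3 ($2,984): 20% coinsurance on $2,984 = $596.80. Adding that to $2,312.20 gives $2,909, past the $2,400 cap; owner pays only $2,400 − $2,312.20 = $87.80.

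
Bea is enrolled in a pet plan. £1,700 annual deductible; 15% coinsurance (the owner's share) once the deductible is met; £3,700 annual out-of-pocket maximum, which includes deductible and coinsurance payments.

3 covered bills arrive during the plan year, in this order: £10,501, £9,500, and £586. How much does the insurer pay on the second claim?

£8,820.15

Claim 1 — £10,501: £1,700 finishes the deductible; £8,801 goes to coinsurance; coinsurance £8,801 × 15% = £1,320.15. Cost to owner: £3,020.15. OOP to date £3,020.15. Insurer: £10,501 − £3,020.15 = £7,480.85.
Claim 2 — £9,500: deductible met; 15% of £9,500 = £1,425. Adding that to £3,020.15 gives £4,445.15, past the £3,700 cap; owner pays only £3,700 − £3,020.15 = £679.85. Plan pays £9,500 − £679.85 = £8,820.15.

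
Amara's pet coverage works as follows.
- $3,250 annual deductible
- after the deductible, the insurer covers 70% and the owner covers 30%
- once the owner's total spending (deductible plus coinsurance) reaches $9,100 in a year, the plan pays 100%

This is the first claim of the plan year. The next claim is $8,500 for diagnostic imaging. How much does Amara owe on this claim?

$4,825

Deductible not yet touched, so the first $3,250 of the bill goes to the deductible.
After the $3,250 deductible portion, $8,500 − $3,250 = $5,250 is subject to coinsurance.
Coinsurance: $5,250 × 30% = $1,575.
That puts the owner's cost at $3,250 + $1,575 = $4,825 before any cap.
Total out-of-pocket so far would be $0 + $4,825 = $4,825, below the $9,100 cap — no reduction.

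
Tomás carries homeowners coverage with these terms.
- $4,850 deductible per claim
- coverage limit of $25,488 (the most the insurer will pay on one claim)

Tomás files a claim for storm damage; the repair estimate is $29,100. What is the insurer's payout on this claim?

$24,250

Subtract the deductible: $29,100 − $4,850 = $24,250.
That's under the $25,488 cap, so the insurer reimburses the full $24,250.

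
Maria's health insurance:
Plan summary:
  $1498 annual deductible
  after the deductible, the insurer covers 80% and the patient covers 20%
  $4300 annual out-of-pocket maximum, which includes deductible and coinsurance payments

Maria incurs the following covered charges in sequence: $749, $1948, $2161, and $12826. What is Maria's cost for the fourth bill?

Bill 1, $749: entire amount goes to the deductible. Patient owes $749 (running OOP $749).
Bill 2, $1948: $749 to deductible, leaving $1199; patient's 20% is $239.80. Patient pays $988.80; OOP now $1737.80.
Bill 3, $2161: deductible met; 20% of $2161 = $432.20. Cost to patient: $432.20. OOP to date $2170.
Bill 4, $12826: deductible met; 20% of $12826 = $2565.20. Adding that to $2170 gives $4735.20, past the $4300 cap; patient pays only $4300 − $2170 = $2130.

$2130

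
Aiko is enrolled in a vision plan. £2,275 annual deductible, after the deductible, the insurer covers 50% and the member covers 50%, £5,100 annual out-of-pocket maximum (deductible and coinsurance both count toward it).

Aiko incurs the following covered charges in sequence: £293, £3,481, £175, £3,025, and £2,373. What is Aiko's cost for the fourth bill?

£1,512.50

#1 (£293): entire amount goes to the deductible. Cost to member: £293. OOP to date £293.
#2 (£3,481): £1,982 to deductible, leaving £1,499; member's 50% is £749.50. Member pays £2,731.50; OOP now £3,024.50.
#3 (£175): deductible met; 50% of £175 = £87.50. Cost to member: £87.50. OOP to date £3,112.
#4 (£3,025): deductible already satisfied, so member's share is 50% × £3,025 = £1,512.50. Member pays £1,512.50; OOP now £4,624.50.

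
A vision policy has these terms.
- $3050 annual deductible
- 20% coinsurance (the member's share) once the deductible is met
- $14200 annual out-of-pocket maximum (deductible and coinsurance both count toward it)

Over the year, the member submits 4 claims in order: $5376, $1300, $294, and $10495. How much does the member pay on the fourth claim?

$2099

#1 ($5376): $3050 to deductible, leaving $2326; coinsurance $2326 × 20% = $465.20. Member pays $3515.20; OOP now $3515.20.
#2 ($1300): deductible already satisfied, so member's share is 20% × $1300 = $260. Member pays $260; OOP now $3775.20.
#3 ($294): deductible already satisfied, so member's share is 20% × $294 = $58.80. Cost to member: $58.80. OOP to date $3834.
#4 ($10495): 20% coinsurance on $10495 = $2099. Cost to member: $2099. OOP to date $5933.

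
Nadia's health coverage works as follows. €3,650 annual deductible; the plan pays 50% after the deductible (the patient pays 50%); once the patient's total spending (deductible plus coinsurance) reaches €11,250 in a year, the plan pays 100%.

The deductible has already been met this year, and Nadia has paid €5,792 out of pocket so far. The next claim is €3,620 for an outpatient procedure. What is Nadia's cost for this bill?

The deductible is already satisfied, so the full bill goes to coinsurance.
Coinsurance: €3,620 × 50% = €1,810.
Total out-of-pocket so far would be €5,792 + €1,810 = €7,602, below the €11,250 cap — no reduction.

€1,810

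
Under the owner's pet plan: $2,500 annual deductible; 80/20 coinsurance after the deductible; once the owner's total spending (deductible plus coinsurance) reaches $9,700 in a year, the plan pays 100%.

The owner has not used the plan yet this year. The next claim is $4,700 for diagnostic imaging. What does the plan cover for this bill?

The full $2,500 deductible is still open; $2,500 of this bill applies to it.
After the $2,500 deductible portion, $4,700 − $2,500 = $2,200 is subject to coinsurance.
Coinsurance: $2,200 × 20% = $440.
So the owner owes $2,500 + $440 = $2,940 before any cap.
Total out-of-pocket so far would be $0 + $2,940 = $2,940, below the $9,700 cap — no reduction.
The plan picks up $4,700 − $2,940 = $1,760.

$1,760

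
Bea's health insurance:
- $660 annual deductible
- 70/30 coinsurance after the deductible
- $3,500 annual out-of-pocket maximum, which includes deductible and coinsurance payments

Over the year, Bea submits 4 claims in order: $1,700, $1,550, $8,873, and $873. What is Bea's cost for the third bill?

$2,063

Claim 1 ($1,700): $660 to deductible, leaving $1,040; coinsurance $1,040 × 30% = $312. Cost to patient: $972. OOP to date $972.
Claim 2 ($1,550): deductible met; 30% of $1,550 = $465. Patient pays $465; OOP now $1,437.
Claim 3 ($8,873): deductible already satisfied, so patient's share is 30% × $8,873 = $2,661.90. That would push OOP to $4,098.90, over the $3,500 cap, so patient pays $3,500 − $1,437 = $2,063.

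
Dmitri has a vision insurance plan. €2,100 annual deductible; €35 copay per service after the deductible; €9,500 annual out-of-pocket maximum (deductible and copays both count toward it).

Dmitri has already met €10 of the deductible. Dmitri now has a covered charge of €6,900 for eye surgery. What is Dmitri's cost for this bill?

Deductible still to meet: €2,100 − €10 = €2,090.
After the €2,090 deductible portion, €6,900 − €2,090 = €4,810 is subject to the copay.
Copay on this service: €35.
So the member owes €2,090 + €35 = €2,125 before any cap.
Cumulative spending €10 + €2,125 = €2,135 stays under the €9,500 maximum.

€2,125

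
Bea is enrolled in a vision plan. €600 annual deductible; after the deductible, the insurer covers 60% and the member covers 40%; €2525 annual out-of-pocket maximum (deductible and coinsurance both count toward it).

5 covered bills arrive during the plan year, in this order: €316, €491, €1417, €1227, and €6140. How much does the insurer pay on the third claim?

Bill 1, €316: fully absorbed by the deductible. Member pays €316; OOP now €316. Insurer: €316 − €316 = €0.
Bill 2, €491: €284 finishes the deductible; €207 goes to coinsurance; coinsurance €207 × 40% = €82.80. Cost to member: €366.80. OOP to date €682.80. Insurer: €491 − €366.80 = €124.20.
Bill 3, €1417: 40% coinsurance on €1417 = €566.80. Cost to member: €566.80. OOP to date €1249.60. Plan pays €1417 − €566.80 = €850.20.

€850.20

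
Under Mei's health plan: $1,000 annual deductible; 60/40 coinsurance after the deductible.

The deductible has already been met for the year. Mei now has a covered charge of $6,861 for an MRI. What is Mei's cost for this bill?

The deductible is already satisfied, so the full bill goes to coinsurance.
Coinsurance: $6,861 × 40% = $2,744.40.

$2,744.40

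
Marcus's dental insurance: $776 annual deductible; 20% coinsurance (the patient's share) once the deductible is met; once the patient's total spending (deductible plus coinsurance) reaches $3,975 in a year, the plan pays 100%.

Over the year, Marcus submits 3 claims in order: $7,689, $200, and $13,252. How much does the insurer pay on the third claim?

Claim 1 ($7,689): $776 finishes the deductible; $6,913 goes to coinsurance; 20% of $6,913 = $1,382.60. Patient pays $2,158.60; OOP now $2,158.60. Insurer: $7,689 − $2,158.60 = $5,530.40.
Claim 2 ($200): deductible already satisfied, so patient's share is 20% × $200 = $40. Patient owes $40 (running OOP $2,198.60). Insurer: $200 − $40 = $160.
Claim 3 ($13,252): 20% coinsurance on $13,252 = $2,650.40. That would push OOP to $4,849, over the $3,975 cap, so patient pays $3,975 − $2,198.60 = $1,776.40. Plan pays $13,252 − $1,776.40 = $11,475.60.

$11,475.60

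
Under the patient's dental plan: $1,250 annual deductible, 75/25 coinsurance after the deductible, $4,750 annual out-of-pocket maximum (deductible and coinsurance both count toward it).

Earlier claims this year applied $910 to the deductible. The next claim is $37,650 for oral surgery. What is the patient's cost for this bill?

$3,840

$910 of the $1,250 deductible is already met, leaving $340.
The remaining $37,310 (= $37,650 − $340) moves to coinsurance.
25% of $37,310 = $9,327.50 falls to the patient.
Patient responsibility before any cap: $340 + $9,327.50 = $9,667.50.
Year-to-date out-of-pocket would reach $910 + $9,667.50 = $10,577.50, above the $4,750 maximum, so the patient pays only $4,750 − $910 = $3,840.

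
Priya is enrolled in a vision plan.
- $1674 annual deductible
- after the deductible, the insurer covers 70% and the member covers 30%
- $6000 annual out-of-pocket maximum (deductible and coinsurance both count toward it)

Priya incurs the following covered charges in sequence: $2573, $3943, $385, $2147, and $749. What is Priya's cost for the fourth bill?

$644.10

Claim 1 ($2573): $1674 to deductible, leaving $899; member's 30% is $269.70. Member pays $1943.70; OOP now $1943.70.
Claim 2 ($3943): 30% coinsurance on $3943 = $1182.90. Member owes $1182.90 (running OOP $3126.60).
Claim 3 ($385): 30% coinsurance on $385 = $115.50. Member owes $115.50 (running OOP $3242.10).
Claim 4 ($2147): 30% coinsurance on $2147 = $644.10. Member pays $644.10; OOP now $3886.20.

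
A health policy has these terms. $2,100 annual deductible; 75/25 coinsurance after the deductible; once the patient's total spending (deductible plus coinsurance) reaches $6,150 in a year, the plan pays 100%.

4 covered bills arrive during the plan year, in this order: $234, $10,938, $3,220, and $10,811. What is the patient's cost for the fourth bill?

$977

Claim 1 ($234): fully absorbed by the deductible. Patient owes $234 (running OOP $234).
Claim 2 ($10,938): $1,866 to deductible, leaving $9,072; patient's 25% is $2,268. Patient owes $4,134 (running OOP $4,368).
Claim 3 ($3,220): deductible already satisfied, so patient's share is 25% × $3,220 = $805. Patient pays $805; OOP now $5,173.
Claim 4 ($10,811): 25% coinsurance on $10,811 = $2,702.75. That would push OOP to $7,875.75, over the $6,150 cap, so patient pays $6,150 − $5,173 = $977.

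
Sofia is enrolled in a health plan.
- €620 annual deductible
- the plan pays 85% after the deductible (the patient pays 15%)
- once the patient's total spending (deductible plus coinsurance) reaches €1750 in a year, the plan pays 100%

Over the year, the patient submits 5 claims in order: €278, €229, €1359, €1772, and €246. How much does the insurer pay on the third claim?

#1 (€278): entire amount goes to the deductible. Cost to patient: €278. OOP to date €278. Insurer: €278 − €278 = €0.
#2 (€229): all of it applies to the deductible. Patient pays €229; OOP now €507. Plan pays €229 − €229 = €0.
#3 (€1359): deductible takes €113, €1246 remains; patient's 15% is €186.90. Patient pays €299.90; OOP now €806.90. Plan pays €1359 − €299.90 = €1059.10.

€1059.10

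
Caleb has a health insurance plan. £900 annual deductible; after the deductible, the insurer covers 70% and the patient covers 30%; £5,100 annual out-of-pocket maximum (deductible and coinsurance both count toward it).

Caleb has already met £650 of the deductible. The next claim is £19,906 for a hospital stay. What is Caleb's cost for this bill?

Deductible still to meet: £900 − £650 = £250.
After the £250 deductible portion, £19,906 − £250 = £19,656 is subject to coinsurance.
30% of £19,656 = £5,896.80 falls to the patient.
That puts the patient's cost at £250 + £5,896.80 = £6,146.80 before any cap.
Year-to-date out-of-pocket would reach £650 + £6,146.80 = £6,796.80, above the £5,100 maximum, so the patient pays only £5,100 − £650 = £4,450.

£4,450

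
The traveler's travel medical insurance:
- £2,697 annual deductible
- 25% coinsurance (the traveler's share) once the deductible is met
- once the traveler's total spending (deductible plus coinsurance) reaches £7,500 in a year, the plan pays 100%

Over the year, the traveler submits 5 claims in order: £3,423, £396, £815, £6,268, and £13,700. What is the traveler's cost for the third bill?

Claim 1 (£3,423): £2,697 to deductible, leaving £726; traveler's 25% is £181.50. Traveler owes £2,878.50 (running OOP £2,878.50).
Claim 2 (£396): deductible met; 25% of £396 = £99. Traveler owes £99 (running OOP £2,977.50).
Claim 3 (£815): 25% coinsurance on £815 = £203.75. Traveler owes £203.75 (running OOP £3,181.25).

£203.75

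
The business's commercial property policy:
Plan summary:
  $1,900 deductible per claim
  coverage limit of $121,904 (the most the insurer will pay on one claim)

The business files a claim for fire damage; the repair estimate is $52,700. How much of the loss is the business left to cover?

$1,900

Less the $1,900 deductible: $52,700 − $1,900 = $50,800.
That's under the $121,904 cap, so the insurer reimburses the full $50,800.
The business bears the rest of the original loss: $52,700 − $50,800 = $1,900.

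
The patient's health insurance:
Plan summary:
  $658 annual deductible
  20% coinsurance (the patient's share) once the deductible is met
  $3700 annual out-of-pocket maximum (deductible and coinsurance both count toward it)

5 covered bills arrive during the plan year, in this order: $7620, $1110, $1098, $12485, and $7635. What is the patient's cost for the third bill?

Bill 1, $7620: $658 to deductible, leaving $6962; coinsurance $6962 × 20% = $1392.40. Cost to patient: $2050.40. OOP to date $2050.40.
Bill 2, $1110: 20% coinsurance on $1110 = $222. Patient owes $222 (running OOP $2272.40).
Bill 3, $1098: deductible met; 20% of $1098 = $219.60. Patient owes $219.60 (running OOP $2492).

$219.60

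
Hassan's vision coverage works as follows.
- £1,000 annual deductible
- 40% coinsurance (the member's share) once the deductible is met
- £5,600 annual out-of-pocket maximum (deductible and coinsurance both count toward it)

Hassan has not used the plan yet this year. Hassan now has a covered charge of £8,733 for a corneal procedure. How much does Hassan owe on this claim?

£4,093.20

Nothing has been paid toward the £1,000 deductible, so the first £1,000 of this charge is applied there.
After the £1,000 deductible portion, £8,733 − £1,000 = £7,733 is subject to coinsurance.
Coinsurance: £7,733 × 40% = £3,093.20.
Member responsibility before any cap: £1,000 + £3,093.20 = £4,093.20.
Cumulative spending £0 + £4,093.20 = £4,093.20 stays under the £5,600 maximum.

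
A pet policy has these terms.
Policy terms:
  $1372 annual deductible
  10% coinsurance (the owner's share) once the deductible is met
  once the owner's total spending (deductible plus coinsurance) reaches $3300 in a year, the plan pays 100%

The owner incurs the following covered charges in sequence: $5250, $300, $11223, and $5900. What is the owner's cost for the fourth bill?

#1 ($5250): $1372 to deductible, leaving $3878; owner's 10% is $387.80. Owner owes $1759.80 (running OOP $1759.80).
#2 ($300): deductible already satisfied, so owner's share is 10% × $300 = $30. Owner pays $30; OOP now $1789.80.
#3 ($11223): deductible already satisfied, so owner's share is 10% × $11223 = $1122.30. Cost to owner: $1122.30. OOP to date $2912.10.
#4 ($5900): deductible already satisfied, so owner's share is 10% × $5900 = $590. OOP would hit $3502.10 > $3300, so the cap limits the owner to $3300 − $2912.10 = $387.90.

$387.90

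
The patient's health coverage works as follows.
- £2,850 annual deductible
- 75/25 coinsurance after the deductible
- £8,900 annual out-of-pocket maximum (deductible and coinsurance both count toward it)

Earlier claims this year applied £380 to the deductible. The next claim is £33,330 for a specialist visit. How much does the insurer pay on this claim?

£380 of the £2,850 deductible is already met, leaving £2,470.
The remaining £30,860 (= £33,330 − £2,470) moves to coinsurance.
Coinsurance: £30,860 × 25% = £7,715.
Patient responsibility before any cap: £2,470 + £7,715 = £10,185.
Adding £10,185 to the £380 already spent would give £10,565, which exceeds the £8,900 cap; the patient pays just £8,900 − £380 = £8,520.
The plan picks up £33,330 − £8,520 = £24,810.

£24,810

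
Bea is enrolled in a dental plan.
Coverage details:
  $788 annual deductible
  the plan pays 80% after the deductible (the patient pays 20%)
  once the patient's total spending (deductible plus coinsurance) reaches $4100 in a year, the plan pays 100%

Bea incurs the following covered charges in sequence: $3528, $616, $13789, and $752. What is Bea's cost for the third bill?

$2640.80

Bill 1, $3528: deductible takes $788, $2740 remains; patient's 20% is $548. Patient owes $1336 (running OOP $1336).
Bill 2, $616: deductible met; 20% of $616 = $123.20. Patient pays $123.20; OOP now $1459.20.
Bill 3, $13789: deductible already satisfied, so patient's share is 20% × $13789 = $2757.80. Adding that to $1459.20 gives $4217, past the $4100 cap; patient pays only $4100 − $1459.20 = $2640.80.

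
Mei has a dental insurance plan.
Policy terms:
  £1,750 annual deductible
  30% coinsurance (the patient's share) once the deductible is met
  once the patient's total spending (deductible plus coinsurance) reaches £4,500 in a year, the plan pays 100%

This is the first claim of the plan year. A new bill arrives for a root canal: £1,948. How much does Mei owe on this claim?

£1,809.40

Nothing has been paid toward the £1,750 deductible, so the first £1,750 of this charge is applied there.
The remaining £198 (= £1,948 − £1,750) moves to coinsurance.
30% of £198 = £59.40 falls to the patient.
Patient responsibility before any cap: £1,750 + £59.40 = £1,809.40.
Total out-of-pocket so far would be £0 + £1,809.40 = £1,809.40, below the £4,500 cap — no reduction.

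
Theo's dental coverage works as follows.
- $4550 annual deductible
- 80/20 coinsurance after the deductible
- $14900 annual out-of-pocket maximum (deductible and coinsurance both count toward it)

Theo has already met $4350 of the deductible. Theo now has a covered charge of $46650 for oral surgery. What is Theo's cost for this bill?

Deductible still to meet: $4550 − $4350 = $200.
After the $200 deductible portion, $46650 − $200 = $46450 is subject to coinsurance.
20% of $46450 = $9290 falls to the patient.
So the patient owes $200 + $9290 = $9490 before any cap.
Total out-of-pocket so far would be $4350 + $9490 = $13840, below the $14900 cap — no reduction.

$9490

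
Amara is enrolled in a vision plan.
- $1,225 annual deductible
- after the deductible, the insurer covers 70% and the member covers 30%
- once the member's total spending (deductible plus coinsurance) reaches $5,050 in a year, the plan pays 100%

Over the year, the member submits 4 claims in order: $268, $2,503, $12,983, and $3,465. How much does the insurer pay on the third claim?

Claim 1 ($268): fully absorbed by the deductible. Cost to member: $268. OOP to date $268. Plan pays $268 − $268 = $0.
Claim 2 ($2,503): $957 finishes the deductible; $1,546 goes to coinsurance; 30% of $1,546 = $463.80. Member pays $1,420.80; OOP now $1,688.80. Insurer: $2,503 − $1,420.80 = $1,082.20.
Claim 3 ($12,983): 30% coinsurance on $12,983 = $3,894.90. Adding that to $1,688.80 gives $5,583.70, past the $5,050 cap; member pays only $5,050 − $1,688.80 = $3,361.20. Insurer: $12,983 − $3,361.20 = $9,621.80.

$9,621.80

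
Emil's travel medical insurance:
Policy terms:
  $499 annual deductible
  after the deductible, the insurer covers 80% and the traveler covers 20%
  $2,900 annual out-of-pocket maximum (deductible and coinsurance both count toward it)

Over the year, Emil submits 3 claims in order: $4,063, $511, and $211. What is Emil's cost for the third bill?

$42.20

Claim 1 — $4,063: $499 to deductible, leaving $3,564; coinsurance $3,564 × 20% = $712.80. Cost to traveler: $1,211.80. OOP to date $1,211.80.
Claim 2 — $511: deductible met; 20% of $511 = $102.20. Traveler pays $102.20; OOP now $1,314.
Claim 3 — $211: 20% coinsurance on $211 = $42.20. Traveler pays $42.20; OOP now $1,356.20.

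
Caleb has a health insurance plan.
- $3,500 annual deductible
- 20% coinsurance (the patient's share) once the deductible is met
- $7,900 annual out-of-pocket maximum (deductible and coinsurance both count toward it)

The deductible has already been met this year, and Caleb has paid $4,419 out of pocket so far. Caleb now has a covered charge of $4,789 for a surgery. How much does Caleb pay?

The deductible is already satisfied, so the full bill goes to coinsurance.
Coinsurance: $4,789 × 20% = $957.80.
Year-to-date out-of-pocket becomes $4,419 + $957.80 = $5,376.80, still under the $7,900 maximum, so no cap applies.

$957.80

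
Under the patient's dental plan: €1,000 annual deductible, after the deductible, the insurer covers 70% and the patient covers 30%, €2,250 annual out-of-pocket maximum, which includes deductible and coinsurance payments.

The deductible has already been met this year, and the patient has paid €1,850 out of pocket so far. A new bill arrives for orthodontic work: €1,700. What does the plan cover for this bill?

€1,300

The deductible is already satisfied, so the full bill goes to coinsurance.
30% of €1,700 = €510 falls to the patient.
That would bring total out-of-pocket to €2,360, past the €2,250 cap. The patient is capped at €2,250 − €1,850 = €400 on this claim.
Insurer pays the balance: €1,700 − €400 = €1,300.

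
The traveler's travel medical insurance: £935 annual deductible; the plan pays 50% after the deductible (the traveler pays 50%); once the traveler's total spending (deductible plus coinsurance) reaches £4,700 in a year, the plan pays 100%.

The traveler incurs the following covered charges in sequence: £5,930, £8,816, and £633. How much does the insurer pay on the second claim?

Bill 1, £5,930: deductible takes £935, £4,995 remains; 50% of £4,995 = £2,497.50. Traveler pays £3,432.50; OOP now £3,432.50. Plan pays £5,930 − £3,432.50 = £2,497.50.
Bill 2, £8,816: 50% coinsurance on £8,816 = £4,408. That would push OOP to £7,840.50, over the £4,700 cap, so traveler pays £4,700 − £3,432.50 = £1,267.50. Insurer: £8,816 − £1,267.50 = £7,548.50.

£7,548.50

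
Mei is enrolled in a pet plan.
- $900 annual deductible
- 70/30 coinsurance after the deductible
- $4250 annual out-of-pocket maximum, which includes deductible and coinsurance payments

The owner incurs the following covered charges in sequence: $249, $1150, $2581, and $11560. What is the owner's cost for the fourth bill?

$2426

Bill 1, $249: entire amount goes to the deductible. Cost to owner: $249. OOP to date $249.
Bill 2, $1150: $651 to deductible, leaving $499; 30% of $499 = $149.70. Owner pays $800.70; OOP now $1049.70.
Bill 3, $2581: deductible already satisfied, so owner's share is 30% × $2581 = $774.30. Cost to owner: $774.30. OOP to date $1824.
Bill 4, $11560: 30% coinsurance on $11560 = $3468. Adding that to $1824 gives $5292, past the $4250 cap; owner pays only $4250 − $1824 = $2426.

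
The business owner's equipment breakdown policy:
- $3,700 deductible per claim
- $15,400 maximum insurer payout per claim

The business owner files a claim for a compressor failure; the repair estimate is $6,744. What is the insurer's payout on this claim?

Less the $3,700 deductible: $6,744 − $3,700 = $3,044.
$3,044 is within the $15,400 limit, so the insurer pays $3,044.

$3,044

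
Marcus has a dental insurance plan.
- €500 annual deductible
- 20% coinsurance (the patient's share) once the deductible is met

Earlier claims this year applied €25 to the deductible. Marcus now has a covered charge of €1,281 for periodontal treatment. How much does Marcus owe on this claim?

Remaining deductible: €500 − €25 = €475.
That leaves €1,281 − €475 = €806 for coinsurance.
Coinsurance: €806 × 20% = €161.20.
Patient responsibility: €475 + €161.20 = €636.20.

€636.20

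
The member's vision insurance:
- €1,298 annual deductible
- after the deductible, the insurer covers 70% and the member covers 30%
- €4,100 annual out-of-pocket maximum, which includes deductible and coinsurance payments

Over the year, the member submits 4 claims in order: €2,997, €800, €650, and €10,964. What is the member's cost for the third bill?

€195

Claim 1 (€2,997): deductible takes €1,298, €1,699 remains; coinsurance €1,699 × 30% = €509.70. Member owes €1,807.70 (running OOP €1,807.70).
Claim 2 (€800): 30% coinsurance on €800 = €240. Cost to member: €240. OOP to date €2,047.70.
Claim 3 (€650): deductible already satisfied, so member's share is 30% × €650 = €195. Member pays €195; OOP now €2,242.70.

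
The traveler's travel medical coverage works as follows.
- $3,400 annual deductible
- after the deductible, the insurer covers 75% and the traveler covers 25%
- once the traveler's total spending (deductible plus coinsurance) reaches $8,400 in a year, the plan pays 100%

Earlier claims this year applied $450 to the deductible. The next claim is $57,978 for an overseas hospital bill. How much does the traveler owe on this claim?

$450 of the $3,400 deductible is already met, leaving $2,950.
After the $2,950 deductible portion, $57,978 − $2,950 = $55,028 is subject to coinsurance.
Coinsurance: $55,028 × 25% = $13,757.
That puts the traveler's cost at $2,950 + $13,757 = $16,707 before any cap.
Adding $16,707 to the $450 already spent would give $17,157, which exceeds the $8,400 cap; the traveler pays just $8,400 − $450 = $7,950.

$7,950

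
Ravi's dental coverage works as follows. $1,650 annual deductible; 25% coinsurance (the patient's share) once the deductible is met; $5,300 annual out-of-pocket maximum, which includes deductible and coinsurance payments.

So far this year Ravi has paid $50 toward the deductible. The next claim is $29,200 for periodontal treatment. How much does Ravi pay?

$50 of the $1,650 deductible is already met, leaving $1,600.
That leaves $29,200 − $1,600 = $27,600 for coinsurance.
25% of $27,600 = $6,900 falls to the patient.
That puts the patient's cost at $1,600 + $6,900 = $8,500 before any cap.
Adding $8,500 to the $50 already spent would give $8,550, which exceeds the $5,300 cap; the patient pays just $5,300 − $50 = $5,250.

$5,250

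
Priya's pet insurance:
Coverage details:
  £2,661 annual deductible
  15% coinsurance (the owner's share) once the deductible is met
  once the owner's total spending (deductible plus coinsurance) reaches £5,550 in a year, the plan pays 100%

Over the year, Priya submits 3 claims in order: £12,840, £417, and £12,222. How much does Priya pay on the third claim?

#1 (£12,840): £2,661 finishes the deductible; £10,179 goes to coinsurance; owner's 15% is £1,526.85. Owner owes £4,187.85 (running OOP £4,187.85).
#2 (£417): 15% coinsurance on £417 = £62.55. Owner owes £62.55 (running OOP £4,250.40).
#3 (£12,222): 15% coinsurance on £12,222 = £1,833.30. That would push OOP to £6,083.70, over the £5,550 cap, so owner pays £5,550 − £4,250.40 = £1,299.60.

£1,299.60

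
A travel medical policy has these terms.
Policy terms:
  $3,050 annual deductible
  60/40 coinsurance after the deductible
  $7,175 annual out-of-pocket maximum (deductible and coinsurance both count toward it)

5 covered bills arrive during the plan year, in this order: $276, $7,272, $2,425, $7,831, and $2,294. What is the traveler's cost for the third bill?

#1 ($276): fully absorbed by the deductible. Traveler owes $276 (running OOP $276).
#2 ($7,272): deductible takes $2,774, $4,498 remains; 40% of $4,498 = $1,799.20. Traveler owes $4,573.20 (running OOP $4,849.20).
#3 ($2,425): deductible already satisfied, so traveler's share is 40% × $2,425 = $970. Cost to traveler: $970. OOP to date $5,819.20.

$970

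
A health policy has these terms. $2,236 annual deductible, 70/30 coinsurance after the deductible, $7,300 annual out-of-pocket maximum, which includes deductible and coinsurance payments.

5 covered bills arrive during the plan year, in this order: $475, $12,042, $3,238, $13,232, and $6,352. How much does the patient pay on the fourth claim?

$1,008.30

#1 ($475): all of it applies to the deductible. Patient pays $475; OOP now $475.
#2 ($12,042): deductible takes $1,761, $10,281 remains; 30% of $10,281 = $3,084.30. Patient owes $4,845.30 (running OOP $5,320.30).
#3 ($3,238): deductible already satisfied, so patient's share is 30% × $3,238 = $971.40. Cost to patient: $971.40. OOP to date $6,291.70.
#4 ($13,232): 30% coinsurance on $13,232 = $3,969.60. That would push OOP to $10,261.30, over the $7,300 cap, so patient pays $7,300 − $6,291.70 = $1,008.30.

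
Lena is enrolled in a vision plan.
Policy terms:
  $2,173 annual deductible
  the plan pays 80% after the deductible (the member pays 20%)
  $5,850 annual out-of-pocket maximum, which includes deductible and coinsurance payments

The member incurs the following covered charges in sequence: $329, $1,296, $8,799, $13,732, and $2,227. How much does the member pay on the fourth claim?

$2,026.80

Claim 1 — $329: entire amount goes to the deductible. Member pays $329; OOP now $329.
Claim 2 — $1,296: entire amount goes to the deductible. Member pays $1,296; OOP now $1,625.
Claim 3 — $8,799: $548 to deductible, leaving $8,251; coinsurance $8,251 × 20% = $1,650.20. Member owes $2,198.20 (running OOP $3,823.20).
Claim 4 — $13,732: deductible met; 20% of $13,732 = $2,746.40. OOP would hit $6,569.60 > $5,850, so the cap limits the member to $5,850 − $3,823.20 = $2,026.80.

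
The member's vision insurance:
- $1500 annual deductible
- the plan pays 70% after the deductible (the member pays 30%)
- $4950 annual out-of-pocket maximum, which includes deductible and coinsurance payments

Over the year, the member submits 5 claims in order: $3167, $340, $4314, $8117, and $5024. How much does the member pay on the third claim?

Bill 1, $3167: deductible takes $1500, $1667 remains; 30% of $1667 = $500.10. Member owes $2000.10 (running OOP $2000.10).
Bill 2, $340: deductible already satisfied, so member's share is 30% × $340 = $102. Cost to member: $102. OOP to date $2102.10.
Bill 3, $4314: deductible already satisfied, so member's share is 30% × $4314 = $1294.20. Member pays $1294.20; OOP now $3396.30.

$1294.20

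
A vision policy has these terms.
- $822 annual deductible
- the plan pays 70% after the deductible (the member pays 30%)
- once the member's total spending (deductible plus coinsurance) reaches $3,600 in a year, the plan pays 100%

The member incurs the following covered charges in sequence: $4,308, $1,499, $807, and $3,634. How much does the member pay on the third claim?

Claim 1 — $4,308: deductible takes $822, $3,486 remains; member's 30% is $1,045.80. Member pays $1,867.80; OOP now $1,867.80.
Claim 2 — $1,499: deductible met; 30% of $1,499 = $449.70. Cost to member: $449.70. OOP to date $2,317.50.
Claim 3 — $807: deductible already satisfied, so member's share is 30% × $807 = $242.10. Cost to member: $242.10. OOP to date $2,559.60.

$242.10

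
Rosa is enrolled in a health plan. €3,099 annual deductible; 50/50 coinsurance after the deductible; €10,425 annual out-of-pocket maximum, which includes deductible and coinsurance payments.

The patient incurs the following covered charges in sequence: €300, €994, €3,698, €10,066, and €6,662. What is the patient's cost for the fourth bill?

€5,033

#1 (€300): entire amount goes to the deductible. Patient pays €300; OOP now €300.
#2 (€994): all of it applies to the deductible. Patient owes €994 (running OOP €1,294).
#3 (€3,698): deductible takes €1,805, €1,893 remains; coinsurance €1,893 × 50% = €946.50. Patient owes €2,751.50 (running OOP €4,045.50).
#4 (€10,066): 50% coinsurance on €10,066 = €5,033. Patient owes €5,033 (running OOP €9,078.50).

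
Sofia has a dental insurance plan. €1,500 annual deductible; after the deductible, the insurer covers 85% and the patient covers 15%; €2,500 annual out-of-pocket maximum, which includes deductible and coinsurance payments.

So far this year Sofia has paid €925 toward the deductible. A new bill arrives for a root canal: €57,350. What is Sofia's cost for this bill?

€1,575

Remaining deductible: €1,500 − €925 = €575.
That leaves €57,350 − €575 = €56,775 for coinsurance.
Coinsurance: €56,775 × 15% = €8,516.25.
Patient responsibility before any cap: €575 + €8,516.25 = €9,091.25.
Year-to-date out-of-pocket would reach €925 + €9,091.25 = €10,016.25, above the €2,500 maximum, so the patient pays only €2,500 − €925 = €1,575.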